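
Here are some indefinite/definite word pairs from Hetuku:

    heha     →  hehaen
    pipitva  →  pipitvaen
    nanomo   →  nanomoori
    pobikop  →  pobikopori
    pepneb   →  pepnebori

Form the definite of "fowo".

"fowo" ends in -o. The one such stem in the data (nanomo → nanomoori) adds -ori, so the same rule applies.
The other pattern: stems ending in -a add -en.
So fowo → fowoori.

fowoori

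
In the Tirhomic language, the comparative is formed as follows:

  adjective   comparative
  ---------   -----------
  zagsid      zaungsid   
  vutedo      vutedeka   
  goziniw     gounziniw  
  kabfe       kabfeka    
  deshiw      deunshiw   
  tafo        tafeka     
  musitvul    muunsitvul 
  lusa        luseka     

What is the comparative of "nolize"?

goziniw and vutedo both have 3 vowels yet inflect differently (gounziniw, vutedeka), so the number of vowels is not what conditions the rule; whether the stem ends in a vowel or a consonant is.
"nolize" ends in a vowel. The stems ending in a vowel (vutedo → vutedeka, lusa → luseka, tafo → tafeka) drop the final letter and add -eka.
The other pattern: stems ending in a consonant insert -un- after the first vowel.
So nolize → nolizeka.

nolizeka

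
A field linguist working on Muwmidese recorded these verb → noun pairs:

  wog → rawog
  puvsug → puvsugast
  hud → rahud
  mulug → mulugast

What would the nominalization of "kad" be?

mulug and wog both end in -g yet inflect differently (mulugast, rawog), so the final letter is not what conditions the rule; the number of vowels is.
"kad" has 1 vowel. The stems with 1 vowel (hud → rahud, wog → rawog) add the prefix ra-.
So kad → rakad.

rakad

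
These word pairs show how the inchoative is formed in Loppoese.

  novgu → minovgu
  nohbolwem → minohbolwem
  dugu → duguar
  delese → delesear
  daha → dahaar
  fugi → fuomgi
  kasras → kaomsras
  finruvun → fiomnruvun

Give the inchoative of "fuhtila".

novgu and dugu both end in -u yet inflect differently (minovgu, duguar), so the final letter is not what conditions the rule; the first letter is.
"fuhtila" begins with f-. The stems beginning with f- (fugi → fuomgi, finruvun → fiomnruvun) insert -om- after the first vowel.
So fuhtila → fuomhtila.

fuomhtila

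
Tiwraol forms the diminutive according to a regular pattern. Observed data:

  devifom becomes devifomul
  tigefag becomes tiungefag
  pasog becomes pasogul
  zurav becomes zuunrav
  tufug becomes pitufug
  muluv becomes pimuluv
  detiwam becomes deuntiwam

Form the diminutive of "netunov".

netunovul

devifom and detiwam both end in -m yet inflect differently (devifomul, deuntiwam), so the final letter is not what conditions the rule; the last vowel is.
"netunov" has last vowel 'o'. The stems whose last vowel is 'o' (pasog → pasogul, devifom → devifomul) add -ul.
The other patterns: stems whose last vowel is 'a' insert -un- after the first vowel; stems whose last vowel is 'u' add the prefix pi-.
So netunov → netunovul.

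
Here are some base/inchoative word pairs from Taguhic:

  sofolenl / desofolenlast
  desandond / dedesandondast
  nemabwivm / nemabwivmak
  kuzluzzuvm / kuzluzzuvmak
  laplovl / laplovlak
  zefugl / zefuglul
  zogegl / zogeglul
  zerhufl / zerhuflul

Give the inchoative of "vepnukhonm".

sofolenl and laplovl both end in -l yet inflect differently (desofolenlast, laplovlak), so the final letter is not what conditions the rule; the second-to-last letter is.
"vepnukhonm" has second-to-last letter 'n'. The stems whose second-to-last letter is 'n' (sofolenl → desofolenlast, desandond → dedesandondast) add de- … -ast around the stem.
So vepnukhonm → devepnukhonmast.

devepnukhonmast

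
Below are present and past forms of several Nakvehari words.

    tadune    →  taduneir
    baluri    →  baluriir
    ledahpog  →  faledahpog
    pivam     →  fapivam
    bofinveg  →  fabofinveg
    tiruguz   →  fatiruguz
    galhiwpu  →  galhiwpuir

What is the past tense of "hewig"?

fahewig

"hewig" ends in a consonant. The stems ending in a consonant (pivam → fapivam, ledahpog → faledahpog, bofinveg → fabofinveg) add the prefix fa-.
So hewig → fahewig.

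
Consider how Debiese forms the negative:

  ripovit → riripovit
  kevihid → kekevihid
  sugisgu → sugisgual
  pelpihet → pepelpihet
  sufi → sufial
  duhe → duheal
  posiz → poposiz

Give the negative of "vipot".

kevihid and sufi both have last vowel 'i' yet inflect differently (kekevihid, sufial), so the last vowel is not what conditions the rule; whether the stem ends in a vowel or a consonant is.
"vipot" ends in a consonant. The stems ending in a consonant (kevihid → kekevihid, ripovit → riripovit, pelpihet → pepelpihet) repeat the first consonant+vowel as a prefix.
The other pattern: stems ending in a vowel add -al.
So vipot → vivipot.

vivipot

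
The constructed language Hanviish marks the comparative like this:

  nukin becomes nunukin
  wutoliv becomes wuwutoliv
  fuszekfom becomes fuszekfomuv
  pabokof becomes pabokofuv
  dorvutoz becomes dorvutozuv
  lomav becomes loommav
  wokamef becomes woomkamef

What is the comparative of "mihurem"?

miomhurem

wutoliv and lomav both end in -v yet inflect differently (wuwutoliv, loommav), so the final letter is not what conditions the rule; the last vowel is.
"mihurem" has last vowel 'e'. The one such stem in the data (wokamef → woomkamef) inserts -om- after the first vowel (as does lomav), so the same rule applies.
The other patterns: stems whose last vowel is 'i' repeat the first consonant+vowel as a prefix; stems whose last vowel is 'o' add -uv.
So mihurem → miomhurem.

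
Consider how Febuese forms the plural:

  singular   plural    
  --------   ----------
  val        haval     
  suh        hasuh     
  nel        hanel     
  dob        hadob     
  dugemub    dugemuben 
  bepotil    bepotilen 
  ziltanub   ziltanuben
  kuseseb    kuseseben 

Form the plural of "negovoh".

negovohen

"negovoh" has 3 vowels. The stems with 3 vowels (dugemub → dugemuben, bepotil → bepotilen, ziltanub → ziltanuben) add -en.
The other pattern: stems with 1 vowel add the prefix ha-.
So negovoh → negovohen.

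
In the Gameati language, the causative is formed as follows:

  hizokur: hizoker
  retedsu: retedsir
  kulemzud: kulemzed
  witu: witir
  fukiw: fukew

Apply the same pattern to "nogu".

nogir

witu and hizokur both have last vowel 'u' yet inflect differently (witir, hizoker), so the last vowel is not what conditions the rule; the final letter is.
"nogu" ends in -u. The stems ending in -u (witu → witir, retedsu → retedsir) drop the final letter and add -ir.
So nogu → nogir.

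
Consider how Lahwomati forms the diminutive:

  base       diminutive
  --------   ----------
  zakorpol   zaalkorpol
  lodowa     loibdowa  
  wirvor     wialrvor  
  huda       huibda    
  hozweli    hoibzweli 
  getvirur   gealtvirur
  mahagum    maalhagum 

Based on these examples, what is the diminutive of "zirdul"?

"zirdul" ends in a consonant. The stems ending in a consonant (getvirur → gealtvirur, mahagum → maalhagum, zakorpol → zaalkorpol) insert -al- after the first vowel.
The other pattern: stems ending in a vowel insert -ib- after the first vowel.
So zirdul → zialrdul.

zialrdul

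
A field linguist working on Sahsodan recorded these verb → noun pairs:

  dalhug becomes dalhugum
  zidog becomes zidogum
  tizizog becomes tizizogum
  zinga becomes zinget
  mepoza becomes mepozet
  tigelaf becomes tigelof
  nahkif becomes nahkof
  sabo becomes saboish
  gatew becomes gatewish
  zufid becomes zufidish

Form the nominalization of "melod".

zinga and tigelaf both have last vowel 'a' yet inflect differently (zinget, tigelof), so the last vowel is not what conditions the rule; the final letter is.
"melod" ends in -d. The one such stem in the data (zufid → zufidish) adds -ish, so the same rule applies.
So melod → melodish.

melodish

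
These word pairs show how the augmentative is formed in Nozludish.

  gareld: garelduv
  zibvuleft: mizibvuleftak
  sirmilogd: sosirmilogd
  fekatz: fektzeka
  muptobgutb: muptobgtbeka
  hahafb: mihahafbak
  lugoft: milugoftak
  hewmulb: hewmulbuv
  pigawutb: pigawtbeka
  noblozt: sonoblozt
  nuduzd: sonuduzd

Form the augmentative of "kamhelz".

hahafb and muptobgutb both end in -b yet inflect differently (mihahafbak, muptobgtbeka), so the final letter is not what conditions the rule; the second-to-last letter is.
"kamhelz" has second-to-last letter 'l'. The stems whose second-to-last letter is 'l' (gareld → garelduv, hewmulb → hewmulbuv) add -uv.
So kamhelz → kamhelzuv.

kamhelzuv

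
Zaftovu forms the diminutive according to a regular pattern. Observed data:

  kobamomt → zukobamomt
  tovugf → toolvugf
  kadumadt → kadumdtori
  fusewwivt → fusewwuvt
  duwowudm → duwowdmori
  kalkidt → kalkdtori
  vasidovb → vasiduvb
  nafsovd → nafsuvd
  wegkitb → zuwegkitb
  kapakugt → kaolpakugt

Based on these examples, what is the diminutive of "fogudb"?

fusewwivt and kapakugt both end in -t yet inflect differently (fusewwuvt, kaolpakugt), so the final letter is not what conditions the rule; the second-to-last letter is.
"fogudb" has second-to-last letter 'd'. The stems whose second-to-last letter is 'd' (kalkidt → kalkdtori, kadumadt → kadumdtori, duwowudm → duwowdmori) delete the last vowel and add -ori.
So fogudb → fogdbori.

fogdbori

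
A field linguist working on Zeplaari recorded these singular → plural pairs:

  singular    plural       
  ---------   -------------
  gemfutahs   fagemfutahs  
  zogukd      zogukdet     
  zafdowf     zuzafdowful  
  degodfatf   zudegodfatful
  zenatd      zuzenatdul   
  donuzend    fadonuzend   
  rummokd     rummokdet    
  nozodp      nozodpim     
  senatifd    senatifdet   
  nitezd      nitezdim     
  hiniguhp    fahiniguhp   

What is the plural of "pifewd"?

zogukd and zenatd both end in -d yet inflect differently (zogukdet, zuzenatdul), so the final letter is not what conditions the rule; the second-to-last letter is.
"pifewd" has second-to-last letter 'w'. The one such stem in the data (zafdowf → zuzafdowful) adds zu- … -ul around the stem, so the same rule applies.
So pifewd → zupifewdul.

zupifewdul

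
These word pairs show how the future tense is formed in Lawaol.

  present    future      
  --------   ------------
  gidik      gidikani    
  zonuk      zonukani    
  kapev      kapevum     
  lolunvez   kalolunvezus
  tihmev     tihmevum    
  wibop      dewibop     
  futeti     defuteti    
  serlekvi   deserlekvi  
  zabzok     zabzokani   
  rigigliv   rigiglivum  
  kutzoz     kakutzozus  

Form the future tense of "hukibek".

hukibekani

"hukibek" ends in -k. The stems ending in -k (zonuk → zonukani, zabzok → zabzokani, gidik → gidikani) add -ani.
The other patterns: stems ending in -z add ka- … -us around the stem; stems ending in -v add -um; stems ending in -i or -p add the prefix de-.
So hukibek → hukibekani.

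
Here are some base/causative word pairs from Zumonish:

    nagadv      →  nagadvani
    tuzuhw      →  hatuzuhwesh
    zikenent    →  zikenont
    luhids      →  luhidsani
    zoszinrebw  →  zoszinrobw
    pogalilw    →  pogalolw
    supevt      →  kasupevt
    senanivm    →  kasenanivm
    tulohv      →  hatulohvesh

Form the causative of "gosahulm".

nagadv and tulohv both end in -v yet inflect differently (nagadvani, hatulohvesh), so the final letter is not what conditions the rule; the second-to-last letter is.
"gosahulm" has second-to-last letter 'l'. The one such stem in the data (pogalilw → pogalolw) changes the last vowel to 'o' (as do zoszinrebw, zikenent), so the same rule applies.
So gosahulm → gosaholm.

gosaholm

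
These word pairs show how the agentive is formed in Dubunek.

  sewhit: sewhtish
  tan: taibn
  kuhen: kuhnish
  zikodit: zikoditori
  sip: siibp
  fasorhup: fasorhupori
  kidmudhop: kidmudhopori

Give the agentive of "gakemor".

gakemorori

tan and kuhen both end in -n yet inflect differently (taibn, kuhnish), so the final letter is not what conditions the rule; the number of vowels is.
"gakemor" has 3 vowels. The stems with 3 vowels (fasorhup → fasorhupori, zikodit → zikoditori, kidmudhop → kidmudhopori) add -ori.
The other patterns: stems with 1 vowel insert -ib- after the first vowel; stems with 2 vowels delete the last vowel and add -ish.
So gakemor → gakemorori.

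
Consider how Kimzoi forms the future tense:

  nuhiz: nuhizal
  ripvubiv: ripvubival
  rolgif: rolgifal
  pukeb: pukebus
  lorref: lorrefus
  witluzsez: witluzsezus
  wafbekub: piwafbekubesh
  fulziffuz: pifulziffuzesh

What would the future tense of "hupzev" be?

"hupzev" has last vowel 'e'. The stems whose last vowel is 'e' (pukeb → pukebus, lorref → lorrefus, witluzsez → witluzsezus) add -us.
The other patterns: stems whose last vowel is 'i' add -al; stems whose last vowel is 'u' add pi- … -esh around the stem.
So hupzev → hupzevus.

hupzevus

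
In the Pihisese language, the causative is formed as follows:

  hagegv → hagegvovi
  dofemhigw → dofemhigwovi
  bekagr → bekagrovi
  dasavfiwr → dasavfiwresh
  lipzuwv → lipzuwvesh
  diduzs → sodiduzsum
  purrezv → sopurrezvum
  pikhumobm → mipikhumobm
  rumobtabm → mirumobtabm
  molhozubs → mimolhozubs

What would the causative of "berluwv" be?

berluwvesh

bekagr and dasavfiwr both end in -r yet inflect differently (bekagrovi, dasavfiwresh), so the final letter is not what conditions the rule; the second-to-last letter is.
"berluwv" has second-to-last letter 'w'. The stems whose second-to-last letter is 'w' (dasavfiwr → dasavfiwresh, lipzuwv → lipzuwvesh) add -esh.
The other patterns: stems whose second-to-last letter is 'g' add -ovi; stems whose second-to-last letter is 'z' add so- … -um around the stem; stems whose second-to-last letter is 'b' add the prefix mi-.
So berluwv → berluwvesh.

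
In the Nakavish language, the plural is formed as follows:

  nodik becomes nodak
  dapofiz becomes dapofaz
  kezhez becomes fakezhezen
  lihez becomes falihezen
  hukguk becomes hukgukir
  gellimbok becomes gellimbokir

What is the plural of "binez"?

dapofiz and kezhez both end in -z yet inflect differently (dapofaz, fakezhezen), so the final letter is not what conditions the rule; the last vowel is.
"binez" has last vowel 'e'. The stems whose last vowel is 'e' (kezhez → fakezhezen, lihez → falihezen) add fa- … -en around the stem.
The other patterns: stems whose last vowel is 'i' change the last vowel to 'a'; stems whose last vowel is 'o' or 'u' add -ir.
So binez → fabinezen.

fabinezen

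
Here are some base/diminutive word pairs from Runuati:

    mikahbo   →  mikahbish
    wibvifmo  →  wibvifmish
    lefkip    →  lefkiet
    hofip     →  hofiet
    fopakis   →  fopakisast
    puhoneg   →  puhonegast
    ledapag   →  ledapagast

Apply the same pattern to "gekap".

gekaet

lefkip and fopakis both have last vowel 'i' yet inflect differently (lefkiet, fopakisast), so the last vowel is not what conditions the rule; the final letter is.
"gekap" ends in -p. The stems ending in -p (lefkip → lefkiet, hofip → hofiet) drop the final letter and add -et.
So gekap → gekaet.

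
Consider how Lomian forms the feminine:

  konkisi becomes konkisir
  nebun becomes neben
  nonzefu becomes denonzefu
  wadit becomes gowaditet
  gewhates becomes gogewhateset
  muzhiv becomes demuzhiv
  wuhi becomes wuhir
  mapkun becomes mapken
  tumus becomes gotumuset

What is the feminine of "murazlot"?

gomurazlotet

nebun and nonzefu both have last vowel 'u' yet inflect differently (neben, denonzefu), so the last vowel is not what conditions the rule; the final letter is.
"murazlot" ends in -t. The one such stem in the data (wadit → gowaditet) adds go- … -et around the stem, so the same rule applies.
So murazlot → gomurazlotet.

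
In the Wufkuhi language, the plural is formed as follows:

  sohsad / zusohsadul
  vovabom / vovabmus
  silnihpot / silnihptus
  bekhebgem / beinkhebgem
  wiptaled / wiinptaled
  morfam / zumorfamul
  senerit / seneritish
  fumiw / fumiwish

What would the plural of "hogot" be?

"hogot" has last vowel 'o'. The stems whose last vowel is 'o' (vovabom → vovabmus, silnihpot → silnihptus) delete the last vowel and add -us.
The other patterns: stems whose last vowel is 'e' insert -in- after the first vowel; stems whose last vowel is 'i' add -ish; stems whose last vowel is 'a' add zu- … -ul around the stem.
So hogot → hogtus.

hogtus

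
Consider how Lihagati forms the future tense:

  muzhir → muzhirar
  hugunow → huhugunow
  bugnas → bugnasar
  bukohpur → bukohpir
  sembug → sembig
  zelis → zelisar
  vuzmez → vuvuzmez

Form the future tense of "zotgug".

zotgig

muzhir and bukohpur both end in -r yet inflect differently (muzhirar, bukohpir), so the final letter is not what conditions the rule; the last vowel is.
"zotgug" has last vowel 'u'. The stems whose last vowel is 'u' (bukohpur → bukohpir, sembug → sembig) change the last vowel to 'i'.
So zotgug → zotgig.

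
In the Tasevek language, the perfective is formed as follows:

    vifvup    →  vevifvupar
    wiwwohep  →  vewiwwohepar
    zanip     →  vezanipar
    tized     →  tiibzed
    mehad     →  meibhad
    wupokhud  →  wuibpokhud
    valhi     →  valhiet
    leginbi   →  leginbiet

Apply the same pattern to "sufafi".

sufafiet

wiwwohep and tized both have last vowel 'e' yet inflect differently (vewiwwohepar, tiibzed), so the last vowel is not what conditions the rule; the final letter is.
"sufafi" ends in -i. The stems ending in -i (valhi → valhiet, leginbi → leginbiet) add -et.
So sufafi → sufafiet.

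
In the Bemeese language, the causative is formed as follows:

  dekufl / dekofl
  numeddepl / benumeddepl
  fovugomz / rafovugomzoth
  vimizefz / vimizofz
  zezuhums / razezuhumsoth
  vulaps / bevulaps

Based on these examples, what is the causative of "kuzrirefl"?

"kuzrirefl" has second-to-last letter 'f'. The stems whose second-to-last letter is 'f' (dekufl → dekofl, vimizefz → vimizofz) change the last vowel to 'o'.
The other patterns: stems whose second-to-last letter is 'm' add ra- … -oth around the stem; stems whose second-to-last letter is 'p' add the prefix be-.
So kuzrirefl → kuzrirofl.

kuzrirofl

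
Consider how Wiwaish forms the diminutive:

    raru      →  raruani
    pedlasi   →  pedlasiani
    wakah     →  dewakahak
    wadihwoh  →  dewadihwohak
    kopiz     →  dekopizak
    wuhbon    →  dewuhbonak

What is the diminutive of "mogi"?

mogiani

pedlasi and kopiz both have last vowel 'i' yet inflect differently (pedlasiani, dekopizak), so the last vowel is not what conditions the rule; whether the stem ends in a vowel or a consonant is.
"mogi" ends in a vowel. The stems ending in a vowel (raru → raruani, pedlasi → pedlasiani) add -ani.
The other pattern: stems ending in a consonant add de- … -ak around the stem.
So mogi → mogiani.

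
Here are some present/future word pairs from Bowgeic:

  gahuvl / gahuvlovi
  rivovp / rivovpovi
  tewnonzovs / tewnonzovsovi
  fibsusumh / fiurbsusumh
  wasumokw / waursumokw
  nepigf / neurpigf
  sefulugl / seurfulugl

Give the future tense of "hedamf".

"hedamf" has second-to-last letter 'm'. The one such stem in the data (fibsusumh → fiurbsusumh) inserts -ur- after the first vowel (as do wasumokw, nepigf), so the same rule applies.
The other pattern: stems whose second-to-last letter is 'v' add -ovi.
So hedamf → heurdamf.

heurdamf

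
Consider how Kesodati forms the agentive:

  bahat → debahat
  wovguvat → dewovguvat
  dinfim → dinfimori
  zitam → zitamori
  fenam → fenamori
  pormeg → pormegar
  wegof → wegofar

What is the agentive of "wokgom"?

bahat and zitam both have last vowel 'a' yet inflect differently (debahat, zitamori), so the last vowel is not what conditions the rule; the final letter is.
"wokgom" ends in -m. The stems ending in -m (dinfim → dinfimori, zitam → zitamori, fenam → fenamori) add -ori.
The other patterns: stems ending in -t add the prefix de-; stems ending in -f or -g add -ar.
So wokgom → wokgomori.

wokgomori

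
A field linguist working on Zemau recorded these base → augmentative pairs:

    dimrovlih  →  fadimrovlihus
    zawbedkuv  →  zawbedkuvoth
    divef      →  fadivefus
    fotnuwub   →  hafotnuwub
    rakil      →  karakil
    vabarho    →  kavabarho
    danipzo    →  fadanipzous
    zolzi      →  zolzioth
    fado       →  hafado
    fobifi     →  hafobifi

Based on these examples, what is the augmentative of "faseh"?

hafaseh

"faseh" begins with f-. The stems beginning with f- (fobifi → hafobifi, fotnuwub → hafotnuwub, fado → hafado) add the prefix ha-.
So faseh → hafaseh.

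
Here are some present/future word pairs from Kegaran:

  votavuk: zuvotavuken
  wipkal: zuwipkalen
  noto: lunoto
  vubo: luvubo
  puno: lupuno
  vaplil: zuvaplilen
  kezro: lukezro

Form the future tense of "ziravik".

zuziraviken

vubo and vaplil both begin with v- yet inflect differently (luvubo, zuvaplilen), so the first letter is not what conditions the rule; the final letter is.
"ziravik" ends in -k. The one such stem in the data (votavuk → zuvotavuken) adds zu- … -en around the stem, so the same rule applies.
So ziravik → zuziraviken.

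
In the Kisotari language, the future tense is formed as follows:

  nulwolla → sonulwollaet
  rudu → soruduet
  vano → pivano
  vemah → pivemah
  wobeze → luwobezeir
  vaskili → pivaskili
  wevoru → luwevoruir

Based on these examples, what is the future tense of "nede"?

rudu and wevoru both end in -u yet inflect differently (soruduet, luwevoruir), so the final letter is not what conditions the rule; the first letter is.
"nede" begins with n-. The one such stem in the data (nulwolla → sonulwollaet) adds so- … -et around the stem, so the same rule applies.
The other patterns: stems beginning with v- add the prefix pi-; stems beginning with w- add lu- … -ir around the stem.
So nede → sonedeet.

sonedeet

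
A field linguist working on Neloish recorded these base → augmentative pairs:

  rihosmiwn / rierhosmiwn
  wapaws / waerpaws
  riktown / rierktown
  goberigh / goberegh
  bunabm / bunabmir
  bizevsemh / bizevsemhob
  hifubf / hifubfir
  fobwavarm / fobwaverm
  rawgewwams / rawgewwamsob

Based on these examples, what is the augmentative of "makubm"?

wapaws and rawgewwams both end in -s yet inflect differently (waerpaws, rawgewwamsob), so the final letter is not what conditions the rule; the second-to-last letter is.
"makubm" has second-to-last letter 'b'. The stems whose second-to-last letter is 'b' (bunabm → bunabmir, hifubf → hifubfir) add -ir.
So makubm → makubmir.

makubmir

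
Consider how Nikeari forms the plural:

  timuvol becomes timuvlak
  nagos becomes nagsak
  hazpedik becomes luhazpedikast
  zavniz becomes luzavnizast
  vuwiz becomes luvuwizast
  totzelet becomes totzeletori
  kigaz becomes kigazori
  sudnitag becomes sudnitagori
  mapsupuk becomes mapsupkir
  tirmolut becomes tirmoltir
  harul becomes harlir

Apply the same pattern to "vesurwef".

vesurwefori

zavniz and kigaz both end in -z yet inflect differently (luzavnizast, kigazori), so the final letter is not what conditions the rule; the last vowel is.
"vesurwef" has last vowel 'e'. The one such stem in the data (totzelet → totzeletori) adds -ori, so the same rule applies.
So vesurwef → vesurwefori.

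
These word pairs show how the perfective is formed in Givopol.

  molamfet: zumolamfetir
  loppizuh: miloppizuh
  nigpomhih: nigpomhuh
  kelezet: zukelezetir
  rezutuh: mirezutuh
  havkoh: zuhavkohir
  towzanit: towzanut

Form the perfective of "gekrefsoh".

zugekrefsohir

nigpomhih and loppizuh both end in -h yet inflect differently (nigpomhuh, miloppizuh), so the final letter is not what conditions the rule; the last vowel is.
"gekrefsoh" has last vowel 'o'. The one such stem in the data (havkoh → zuhavkohir) adds zu- … -ir around the stem, so the same rule applies.
So gekrefsoh → zugekrefsohir.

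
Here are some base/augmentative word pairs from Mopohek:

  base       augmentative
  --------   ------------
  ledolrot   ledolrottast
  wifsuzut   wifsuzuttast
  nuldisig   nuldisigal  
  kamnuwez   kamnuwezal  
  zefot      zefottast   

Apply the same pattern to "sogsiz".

wifsuzut and kamnuwez both have 3 vowels yet inflect differently (wifsuzuttast, kamnuwezal), so the number of vowels is not what conditions the rule; the final letter is.
"sogsiz" ends in -z. The one such stem in the data (kamnuwez → kamnuwezal) adds -al, so the same rule applies.
The other pattern: stems ending in -t double the final consonant and add -ast.
So sogsiz → sogsizal.

sogsizal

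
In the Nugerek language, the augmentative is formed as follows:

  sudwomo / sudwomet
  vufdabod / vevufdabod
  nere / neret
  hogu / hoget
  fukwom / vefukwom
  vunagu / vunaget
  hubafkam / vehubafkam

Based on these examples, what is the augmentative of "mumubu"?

vufdabod and sudwomo both have last vowel 'o' yet inflect differently (vevufdabod, sudwomet), so the last vowel is not what conditions the rule; whether the stem ends in a vowel or a consonant is.
"mumubu" ends in a vowel. The stems ending in a vowel (sudwomo → sudwomet, hogu → hoget, vunagu → vunaget) drop the final letter and add -et.
The other pattern: stems ending in a consonant add the prefix ve-.
So mumubu → mumubet.

mumubet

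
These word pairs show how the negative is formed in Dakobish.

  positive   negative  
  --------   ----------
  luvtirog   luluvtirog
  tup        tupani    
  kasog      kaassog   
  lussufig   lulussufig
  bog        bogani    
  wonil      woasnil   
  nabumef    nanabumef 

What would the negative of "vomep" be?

bog and kasog both end in -g yet inflect differently (bogani, kaassog), so the final letter is not what conditions the rule; the number of vowels is.
"vomep" has 2 vowels. The stems with 2 vowels (kasog → kaassog, wonil → woasnil) insert -as- after the first vowel.
The other patterns: stems with 1 vowel add -ani; stems with 3 vowels repeat the first consonant+vowel as a prefix.
So vomep → voasmep.

voasmep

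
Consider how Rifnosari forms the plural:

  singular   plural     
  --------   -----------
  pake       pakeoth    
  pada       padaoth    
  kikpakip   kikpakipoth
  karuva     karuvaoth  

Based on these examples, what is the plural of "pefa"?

Every pair shown (pake → pakeoth, pada → padaoth, kikpakip → kikpakipoth, …) follows the same rule: add -oth.
So pefa → pefaoth.

pefaoth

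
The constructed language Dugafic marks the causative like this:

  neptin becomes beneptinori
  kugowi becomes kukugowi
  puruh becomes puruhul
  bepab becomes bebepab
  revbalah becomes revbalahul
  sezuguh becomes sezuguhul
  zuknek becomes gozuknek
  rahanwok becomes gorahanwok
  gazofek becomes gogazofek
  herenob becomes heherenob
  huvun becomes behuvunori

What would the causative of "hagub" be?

sezuguh and huvun both have last vowel 'u' yet inflect differently (sezuguhul, behuvunori), so the last vowel is not what conditions the rule; the final letter is.
"hagub" ends in -b. The stems ending in -b (bepab → bebepab, herenob → heherenob) repeat the first consonant+vowel as a prefix.
The other patterns: stems ending in -h add -ul; stems ending in -n add be- … -ori around the stem; stems ending in -k add the prefix go-.
So hagub → hahagub.

hahagub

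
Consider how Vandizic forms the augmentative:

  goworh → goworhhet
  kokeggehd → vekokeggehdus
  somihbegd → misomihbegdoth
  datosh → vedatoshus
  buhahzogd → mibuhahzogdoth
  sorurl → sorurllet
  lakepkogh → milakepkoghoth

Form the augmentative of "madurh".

goworh and lakepkogh both end in -h yet inflect differently (goworhhet, milakepkoghoth), so the final letter is not what conditions the rule; the second-to-last letter is.
"madurh" has second-to-last letter 'r'. The stems whose second-to-last letter is 'r' (sorurl → sorurllet, goworh → goworhhet) double the final consonant and add -et.
So madurh → madurhhet.

madurhhet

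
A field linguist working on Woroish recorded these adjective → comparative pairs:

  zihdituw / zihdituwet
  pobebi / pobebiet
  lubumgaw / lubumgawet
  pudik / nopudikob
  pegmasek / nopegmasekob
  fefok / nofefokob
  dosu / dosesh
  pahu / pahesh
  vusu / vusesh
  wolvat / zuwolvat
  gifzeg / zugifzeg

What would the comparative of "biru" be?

biresh

pobebi and pudik both have last vowel 'i' yet inflect differently (pobebiet, nopudikob), so the last vowel is not what conditions the rule; the final letter is.
"biru" ends in -u. The stems ending in -u (dosu → dosesh, pahu → pahesh, vusu → vusesh) drop the final letter and add -esh.
So biru → biresh.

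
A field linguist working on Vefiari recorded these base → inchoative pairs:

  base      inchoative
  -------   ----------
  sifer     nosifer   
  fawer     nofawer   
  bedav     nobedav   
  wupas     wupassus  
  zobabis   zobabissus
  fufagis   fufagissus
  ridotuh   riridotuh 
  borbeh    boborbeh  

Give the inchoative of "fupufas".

bedav and wupas both have last vowel 'a' yet inflect differently (nobedav, wupassus), so the last vowel is not what conditions the rule; the final letter is.
"fupufas" ends in -s. The stems ending in -s (wupas → wupassus, zobabis → zobabissus, fufagis → fufagissus) double the final consonant and add -us.
The other patterns: stems ending in -r or -v add the prefix no-; stems ending in -h repeat the first consonant+vowel as a prefix.
So fupufas → fupufassus.

fupufassus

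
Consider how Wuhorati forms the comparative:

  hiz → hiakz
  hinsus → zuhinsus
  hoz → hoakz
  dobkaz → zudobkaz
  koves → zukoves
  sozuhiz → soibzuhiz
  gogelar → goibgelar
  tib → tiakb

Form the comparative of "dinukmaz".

hoz and dobkaz both end in -z yet inflect differently (hoakz, zudobkaz), so the final letter is not what conditions the rule; the number of vowels is.
"dinukmaz" has 3 vowels. The stems with 3 vowels (gogelar → goibgelar, sozuhiz → soibzuhiz) insert -ib- after the first vowel.
The other patterns: stems with 1 vowel insert -ak- after the first vowel; stems with 2 vowels add the prefix zu-.
So dinukmaz → diibnukmaz.

diibnukmaz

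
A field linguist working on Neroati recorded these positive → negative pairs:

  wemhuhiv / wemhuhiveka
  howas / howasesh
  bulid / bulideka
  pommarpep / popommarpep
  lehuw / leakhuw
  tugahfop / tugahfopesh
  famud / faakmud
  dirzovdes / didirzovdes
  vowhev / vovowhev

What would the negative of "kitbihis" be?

bulid and famud both end in -d yet inflect differently (bulideka, faakmud), so the final letter is not what conditions the rule; the last vowel is.
"kitbihis" has last vowel 'i'. The stems whose last vowel is 'i' (bulid → bulideka, wemhuhiv → wemhuhiveka) add -eka.
So kitbihis → kitbihiseka.

kitbihiseka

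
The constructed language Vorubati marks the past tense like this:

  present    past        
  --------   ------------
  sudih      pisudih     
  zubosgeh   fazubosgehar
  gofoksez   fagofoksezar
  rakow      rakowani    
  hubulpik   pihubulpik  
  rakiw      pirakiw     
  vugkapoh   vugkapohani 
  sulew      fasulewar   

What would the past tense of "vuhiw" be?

zubosgeh and sudih both end in -h yet inflect differently (fazubosgehar, pisudih), so the final letter is not what conditions the rule; the last vowel is.
"vuhiw" has last vowel 'i'. The stems whose last vowel is 'i' (sudih → pisudih, hubulpik → pihubulpik, rakiw → pirakiw) add the prefix pi-.
So vuhiw → pivuhiw.

pivuhiw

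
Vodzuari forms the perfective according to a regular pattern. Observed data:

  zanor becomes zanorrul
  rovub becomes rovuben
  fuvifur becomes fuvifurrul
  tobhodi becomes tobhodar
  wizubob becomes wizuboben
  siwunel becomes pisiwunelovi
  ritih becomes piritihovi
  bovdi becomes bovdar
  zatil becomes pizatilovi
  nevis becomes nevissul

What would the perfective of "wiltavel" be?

piwiltavelovi

"wiltavel" ends in -l. The stems ending in -l (zatil → pizatilovi, siwunel → pisiwunelovi) add pi- … -ovi around the stem.
The other patterns: stems ending in -i drop the final letter and add -ar; stems ending in -b add -en; stems ending in -r or -s double the final consonant and add -ul.
So wiltavel → piwiltavelovi.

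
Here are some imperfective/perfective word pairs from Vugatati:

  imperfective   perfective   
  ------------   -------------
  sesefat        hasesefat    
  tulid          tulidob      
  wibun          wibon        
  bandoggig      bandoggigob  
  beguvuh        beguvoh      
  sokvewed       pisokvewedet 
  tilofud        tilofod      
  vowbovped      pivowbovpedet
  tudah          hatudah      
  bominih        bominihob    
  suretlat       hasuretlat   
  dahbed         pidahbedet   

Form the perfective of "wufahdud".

tilofud and dahbed both end in -d yet inflect differently (tilofod, pidahbedet), so the final letter is not what conditions the rule; the last vowel is.
"wufahdud" has last vowel 'u'. The stems whose last vowel is 'u' (wibun → wibon, tilofud → tilofod, beguvuh → beguvoh) change the last vowel to 'o'.
The other patterns: stems whose last vowel is 'e' add pi- … -et around the stem; stems whose last vowel is 'i' add -ob; stems whose last vowel is 'a' add the prefix ha-.
So wufahdud → wufahdod.

wufahdod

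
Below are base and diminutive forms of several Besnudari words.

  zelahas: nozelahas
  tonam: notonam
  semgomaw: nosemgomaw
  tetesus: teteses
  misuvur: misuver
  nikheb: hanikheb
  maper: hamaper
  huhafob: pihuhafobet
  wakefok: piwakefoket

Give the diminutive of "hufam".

nohufam

zelahas and tetesus both end in -s yet inflect differently (nozelahas, teteses), so the final letter is not what conditions the rule; the last vowel is.
"hufam" has last vowel 'a'. The stems whose last vowel is 'a' (zelahas → nozelahas, tonam → notonam, semgomaw → nosemgomaw) add the prefix no-.
The other patterns: stems whose last vowel is 'u' change the last vowel to 'e'; stems whose last vowel is 'e' add the prefix ha-; stems whose last vowel is 'o' add pi- … -et around the stem.
So hufam → nohufam.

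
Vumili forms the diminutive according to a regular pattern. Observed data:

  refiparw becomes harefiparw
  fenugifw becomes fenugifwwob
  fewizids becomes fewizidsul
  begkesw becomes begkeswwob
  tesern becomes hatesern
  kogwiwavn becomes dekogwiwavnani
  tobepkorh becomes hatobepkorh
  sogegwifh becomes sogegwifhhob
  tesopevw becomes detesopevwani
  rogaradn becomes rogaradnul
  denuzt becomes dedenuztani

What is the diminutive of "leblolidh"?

leblolidhul

"leblolidh" has second-to-last letter 'd'. The stems whose second-to-last letter is 'd' (fewizids → fewizidsul, rogaradn → rogaradnul) add -ul.
The other patterns: stems whose second-to-last letter is 'v' or 'z' add de- … -ani around the stem; stems whose second-to-last letter is 'r' add the prefix ha-; stems whose second-to-last letter is 'f' or 's' double the final consonant and add -ob.
So leblolidh → leblolidhul.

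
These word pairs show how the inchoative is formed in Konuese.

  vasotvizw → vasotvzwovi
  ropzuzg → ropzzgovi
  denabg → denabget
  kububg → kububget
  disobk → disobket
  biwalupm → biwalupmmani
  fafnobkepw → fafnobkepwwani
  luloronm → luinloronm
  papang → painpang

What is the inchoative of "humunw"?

ropzuzg and denabg both end in -g yet inflect differently (ropzzgovi, denabget), so the final letter is not what conditions the rule; the second-to-last letter is.
"humunw" has second-to-last letter 'n'. The stems whose second-to-last letter is 'n' (luloronm → luinloronm, papang → painpang) insert -in- after the first vowel.
The other patterns: stems whose second-to-last letter is 'z' delete the last vowel and add -ovi; stems whose second-to-last letter is 'b' add -et; stems whose second-to-last letter is 'p' double the final consonant and add -ani.
So humunw → huinmunw.

huinmunw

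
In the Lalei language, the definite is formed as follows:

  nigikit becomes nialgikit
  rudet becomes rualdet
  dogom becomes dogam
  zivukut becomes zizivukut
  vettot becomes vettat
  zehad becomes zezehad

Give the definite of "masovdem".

maalsovdem

"masovdem" has last vowel 'e'. The one such stem in the data (rudet → rualdet) inserts -al- after the first vowel (as does nigikit), so the same rule applies.
The other patterns: stems whose last vowel is 'a' or 'u' repeat the first consonant+vowel as a prefix; stems whose last vowel is 'o' change the last vowel to 'a'.
So masovdem → maalsovdem.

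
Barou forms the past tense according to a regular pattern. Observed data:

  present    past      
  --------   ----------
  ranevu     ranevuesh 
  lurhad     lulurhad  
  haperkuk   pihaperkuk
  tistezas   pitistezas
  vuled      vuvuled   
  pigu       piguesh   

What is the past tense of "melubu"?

pigu and haperkuk both have last vowel 'u' yet inflect differently (piguesh, pihaperkuk), so the last vowel is not what conditions the rule; the final letter is.
"melubu" ends in -u. The stems ending in -u (pigu → piguesh, ranevu → ranevuesh) add -esh.
So melubu → melubuesh.

melubuesh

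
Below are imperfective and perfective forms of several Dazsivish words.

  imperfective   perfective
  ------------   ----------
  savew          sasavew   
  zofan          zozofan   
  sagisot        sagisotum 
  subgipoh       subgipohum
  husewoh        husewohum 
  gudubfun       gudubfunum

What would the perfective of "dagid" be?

zofan and gudubfun both end in -n yet inflect differently (zozofan, gudubfunum), so the final letter is not what conditions the rule; the number of vowels is.
"dagid" has 2 vowels. The stems with 2 vowels (savew → sasavew, zofan → zozofan) repeat the first consonant+vowel as a prefix.
The other pattern: stems with 3 vowels add -um.
So dagid → dadagid.

dadagid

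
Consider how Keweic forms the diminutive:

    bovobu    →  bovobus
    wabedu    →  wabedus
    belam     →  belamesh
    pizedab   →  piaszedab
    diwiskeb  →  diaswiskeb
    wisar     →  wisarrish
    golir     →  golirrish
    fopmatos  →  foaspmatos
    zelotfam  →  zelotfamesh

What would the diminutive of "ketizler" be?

belam and wisar both have last vowel 'a' yet inflect differently (belamesh, wisarrish), so the last vowel is not what conditions the rule; the final letter is.
"ketizler" ends in -r. The stems ending in -r (wisar → wisarrish, golir → golirrish) double the final consonant and add -ish.
The other patterns: stems ending in -m add -esh; stems ending in -u drop the final letter and add -us; stems ending in -b or -s insert -as- after the first vowel.
So ketizler → ketizlerrish.

ketizlerrish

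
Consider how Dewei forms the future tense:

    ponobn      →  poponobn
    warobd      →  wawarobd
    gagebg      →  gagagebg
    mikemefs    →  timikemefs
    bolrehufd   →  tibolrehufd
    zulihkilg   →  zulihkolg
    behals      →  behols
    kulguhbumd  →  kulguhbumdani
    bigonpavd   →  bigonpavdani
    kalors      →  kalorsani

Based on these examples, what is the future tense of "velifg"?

tivelifg

warobd and bolrehufd both end in -d yet inflect differently (wawarobd, tibolrehufd), so the final letter is not what conditions the rule; the second-to-last letter is.
"velifg" has second-to-last letter 'f'. The stems whose second-to-last letter is 'f' (mikemefs → timikemefs, bolrehufd → tibolrehufd) add the prefix ti-.
So velifg → tivelifg.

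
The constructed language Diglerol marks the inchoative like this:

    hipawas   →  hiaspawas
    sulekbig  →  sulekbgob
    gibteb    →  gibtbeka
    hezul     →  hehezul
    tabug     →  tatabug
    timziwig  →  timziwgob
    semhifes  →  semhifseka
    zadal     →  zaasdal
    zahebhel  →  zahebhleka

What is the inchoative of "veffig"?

zahebhel and hezul both end in -l yet inflect differently (zahebhleka, hehezul), so the final letter is not what conditions the rule; the last vowel is.
"veffig" has last vowel 'i'. The stems whose last vowel is 'i' (sulekbig → sulekbgob, timziwig → timziwgob) delete the last vowel and add -ob.
The other patterns: stems whose last vowel is 'e' delete the last vowel and add -eka; stems whose last vowel is 'u' repeat the first consonant+vowel as a prefix; stems whose last vowel is 'a' insert -as- after the first vowel.
So veffig → veffgob.

veffgob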